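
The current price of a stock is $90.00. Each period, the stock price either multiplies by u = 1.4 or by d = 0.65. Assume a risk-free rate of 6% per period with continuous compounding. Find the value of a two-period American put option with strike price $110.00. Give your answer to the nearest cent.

Risk-neutral probability p = (e^0.06 − 0.65)/(1.4 − 0.65) = 0.4118/0.7500 = 0.5491
Terminal stock prices: S_uu = 176.4, S_ud = 81.9, S_dd = 38.03
Terminal payoffs (K − S): max(-66.4, 0) = 0, max(28.1, 0) = 28.1, max(71.97, 0) = 71.97
Node u (S = 126): continuation = e^(−0.06)·[0.5491·0.0000 + 0.4509·28.1000] = 11.9320; exercise value = 0.0000 ≤ continuation, so V_u = 11.9320
Node d (S = 58.5): continuation = e^(−0.06)·[0.5491·28.1000 + 0.4509·71.9750] = 45.0941; exercise value = 51.5000 > continuation, so V_d = 51.5000 (exercise)
Node 0 (S = 90): continuation = e^(−0.06)·[0.5491·11.9320 + 0.4509·51.5000] = 28.0388; exercise value = 20.0000 ≤ continuation, so V_0 = 28.0388

$28.04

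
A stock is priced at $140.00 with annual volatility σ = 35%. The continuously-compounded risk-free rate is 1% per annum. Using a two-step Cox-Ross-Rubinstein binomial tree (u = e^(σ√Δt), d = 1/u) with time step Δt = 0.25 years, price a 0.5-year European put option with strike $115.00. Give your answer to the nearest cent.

$4.68

CRR parameters: u = e^(σ√Δt) = e^(0.35·√0.25) = 1.1912, d = 1/u = 0.8395
Per-period rate: rΔt = 0.01·0.25 = 0.0025, so R = e^0.0025 = 1.0025
Risk-neutral probability p = (e^0.0025 − 0.8395)/(1.1912 − 0.8395) = 0.1630/0.3518 = 0.4635
Terminal stock prices: S_uu = 198.7, S_ud = 140, S_dd = 98.66
Terminal payoffs (K − S): max(-83.67, 0) = 0, max(-25, 0) = 0, max(16.34, 0) = 16.34
Node u (S = 166.8): V_u = e^(−0.0025)·[0.4635·0.0000 + 0.5365·0.0000] = 0.0000
Node d (S = 117.5): V_d = e^(−0.0025)·[0.4635·0.0000 + 0.5365·16.3437] = 8.7469
Node 0 (S = 140): V_0 = e^(−0.0025)·[0.4635·0.0000 + 0.5365·8.7469] = 4.6812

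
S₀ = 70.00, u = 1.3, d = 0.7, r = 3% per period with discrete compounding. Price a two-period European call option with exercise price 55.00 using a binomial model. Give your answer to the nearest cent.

22.11

Risk-neutral probability p = (1 + 0.03 − 0.7)/(1.3 − 0.7) = 0.3300/0.6000 = 0.5500
Terminal stock prices: S_uu = 118.3, S_ud = 63.7, S_dd = 34.3
Terminal payoffs (S − K): max(63.3, 0) = 63.3, max(8.7, 0) = 8.7, max(-20.7, 0) = 0
Node u (S = 91): V_u = 1/1.03·[0.5500·63.3000 + 0.4500·8.7000] = 37.6019
Node d (S = 49): V_d = 1/1.03·[0.5500·8.7000 + 0.4500·0.0000] = 4.6456
Node 0 (S = 70): V_0 = 1/1.03·[0.5500·37.6019 + 0.4500·4.6456] = 22.1084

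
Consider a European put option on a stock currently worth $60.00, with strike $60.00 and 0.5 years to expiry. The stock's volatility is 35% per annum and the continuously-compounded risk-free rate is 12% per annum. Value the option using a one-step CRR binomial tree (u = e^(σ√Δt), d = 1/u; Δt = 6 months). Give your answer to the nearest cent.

$5.42

CRR parameters: u = e^(σ√Δt) = e^(0.35·√0.5) = 1.2808, d = 1/u = 0.7808
Per-period rate: rΔt = 0.12·0.5 = 0.06, so R = e^0.06 = 1.0618
Risk-neutral probability p = (e^0.06 − 0.7808)/(1.2808 − 0.7808) = 0.2811/0.5000 = 0.5621
Terminal stock prices: S_u = 76.85, S_d = 46.85
Terminal payoffs (K − S): max(-16.85, 0) = 0, max(13.15, 0) = 13.15
Node 0 (S = 60): V_0 = e^(−0.06)·[0.5621·0.0000 + 0.4379·13.1544] = 5.4248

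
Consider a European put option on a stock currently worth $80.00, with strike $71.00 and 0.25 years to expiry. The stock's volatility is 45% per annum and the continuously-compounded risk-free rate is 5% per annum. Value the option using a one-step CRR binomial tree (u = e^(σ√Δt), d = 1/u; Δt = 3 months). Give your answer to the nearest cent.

$3.71

CRR parameters: u = e^(σ√Δt) = e^(0.45·√0.25) = 1.2523, d = 1/u = 0.7985
Per-period rate: rΔt = 0.05·0.25 = 0.0125, so R = e^0.0125 = 1.0126
Risk-neutral probability p = (e^0.0125 − 0.7985)/(1.2523 − 0.7985) = 0.2141/0.4538 = 0.4717
Terminal stock prices: S_u = 100.2, S_d = 63.88
Terminal payoffs (K − S): max(-29.19, 0) = 0, max(7.119, 0) = 7.119
Node 0 (S = 80): V_0 = e^(−0.0125)·[0.4717·0.0000 + 0.5283·7.1187] = 3.7141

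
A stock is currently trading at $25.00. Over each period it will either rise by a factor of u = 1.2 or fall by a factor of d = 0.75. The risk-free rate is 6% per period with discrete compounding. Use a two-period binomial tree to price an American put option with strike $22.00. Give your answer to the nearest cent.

$0.95

Risk-neutral probability p = (1 + 0.06 − 0.75)/(1.2 − 0.75) = 0.3100/0.4500 = 0.6889
Terminal stock prices: S_uu = 36, S_ud = 22.5, S_dd = 14.06
Terminal payoffs (K − S): max(-14, 0) = 0, max(-0.5, 0) = 0, max(7.938, 0) = 7.938
Node u (S = 30): continuation = 1/1.06·[0.6889·0.0000 + 0.3111·0.0000] = 0.0000; exercise value = 0.0000 ≤ continuation, so V_u = 0.0000
Node d (S = 18.75): continuation = 1/1.06·[0.6889·0.0000 + 0.3111·7.9375] = 2.3297; exercise value = 3.2500 > continuation, so V_d = 3.2500 (exercise)
Node 0 (S = 25): continuation = 1/1.06·[0.6889·0.0000 + 0.3111·3.2500] = 0.9539; exercise value = 0.0000 ≤ continuation, so V_0 = 0.9539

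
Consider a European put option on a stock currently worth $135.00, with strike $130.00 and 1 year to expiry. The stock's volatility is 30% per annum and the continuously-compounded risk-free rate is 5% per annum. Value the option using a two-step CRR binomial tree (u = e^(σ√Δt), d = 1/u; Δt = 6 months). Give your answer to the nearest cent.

$9.66

CRR parameters: u = e^(σ√Δt) = e^(0.3·√0.5) = 1.2363, d = 1/u = 0.8089
Per-period rate: rΔt = 0.05·0.5 = 0.025, so R = e^0.025 = 1.0253
Risk-neutral probability p = (e^0.025 − 0.8089)/(1.2363 − 0.8089) = 0.2165/0.4275 = 0.5064
Terminal stock prices: S_uu = 206.3, S_ud = 135, S_dd = 88.32
Terminal payoffs (K − S): max(-76.34, 0) = 0, max(-5, 0) = 0, max(41.68, 0) = 41.68
Node u (S = 166.9): V_u = e^(−0.025)·[0.5064·0.0000 + 0.4936·0.0000] = 0.0000
Node d (S = 109.2): V_d = e^(−0.025)·[0.5064·0.0000 + 0.4936·41.6761] = 20.0639
Node 0 (S = 135): V_0 = e^(−0.025)·[0.5064·0.0000 + 0.4936·20.0639] = 9.6593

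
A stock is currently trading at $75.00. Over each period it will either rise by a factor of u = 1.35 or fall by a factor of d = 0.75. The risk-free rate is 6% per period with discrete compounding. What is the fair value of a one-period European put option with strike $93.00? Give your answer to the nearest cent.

$16.76

Risk-neutral probability p = (1 + 0.06 − 0.75)/(1.35 − 0.75) = 0.3100/0.6000 = 0.5167
Terminal stock prices: S_u = 101.2, S_d = 56.25
Terminal payoffs (K − S): max(-8.25, 0) = 0, max(36.75, 0) = 36.75
Node 0 (S = 75): V_0 = 1/1.06·[0.5167·0.0000 + 0.4833·36.7500] = 16.7571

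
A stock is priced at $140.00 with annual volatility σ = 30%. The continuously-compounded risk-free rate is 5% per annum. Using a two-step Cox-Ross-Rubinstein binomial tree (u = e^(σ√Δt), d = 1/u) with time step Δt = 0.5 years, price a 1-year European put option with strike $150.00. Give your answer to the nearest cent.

$18.29

CRR parameters: u = e^(σ√Δt) = e^(0.3·√0.5) = 1.2363, d = 1/u = 0.8089
Per-period rate: rΔt = 0.05·0.5 = 0.025, so R = e^0.025 = 1.0253
Risk-neutral probability p = (e^0.025 − 0.8089)/(1.2363 − 0.8089) = 0.2165/0.4275 = 0.5064
Terminal stock prices: S_uu = 214, S_ud = 140, S_dd = 91.6
Terminal payoffs (K − S): max(-63.99, 0) = 0, max(10, 0) = 10, max(58.4, 0) = 58.4
Node u (S = 173.1): V_u = e^(−0.025)·[0.5064·0.0000 + 0.4936·10.0000] = 4.8142
Node d (S = 113.2): V_d = e^(−0.025)·[0.5064·10.0000 + 0.4936·58.4048] = 33.0564
Node 0 (S = 140): V_0 = e^(−0.025)·[0.5064·4.8142 + 0.4936·33.0564] = 18.2918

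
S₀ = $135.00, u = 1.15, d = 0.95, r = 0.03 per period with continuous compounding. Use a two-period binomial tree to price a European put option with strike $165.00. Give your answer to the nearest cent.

Risk-neutral probability p = (e^0.03 − 0.95)/(1.15 − 0.95) = 0.0805/0.2000 = 0.4023
Terminal stock prices: S_uu = 178.5, S_ud = 147.5, S_dd = 121.8
Terminal payoffs (K − S): max(-13.54, 0) = 0, max(17.51, 0) = 17.51, max(43.16, 0) = 43.16
Node u (S = 155.2): V_u = e^(−0.03)·[0.4023·0.0000 + 0.5977·17.5125] = 10.1583
Node d (S = 128.2): V_d = e^(−0.03)·[0.4023·17.5125 + 0.5977·43.1625] = 31.8735
Node 0 (S = 135): V_0 = e^(−0.03)·[0.4023·10.1583 + 0.5977·31.8735] = 22.4543

$22.45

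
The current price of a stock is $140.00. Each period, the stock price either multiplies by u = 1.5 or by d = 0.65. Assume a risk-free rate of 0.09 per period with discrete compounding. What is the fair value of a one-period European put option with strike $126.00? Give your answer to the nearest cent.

Risk-neutral probability p = (1 + 0.09 − 0.65)/(1.5 − 0.65) = 0.4400/0.8500 = 0.5176
Terminal stock prices: S_u = 210, S_d = 91
Terminal payoffs (K − S): max(-84, 0) = 0, max(35, 0) = 35
Node 0 (S = 140): V_0 = 1/1.09·[0.5176·0.0000 + 0.4824·35.0000] = 15.4884

$15.49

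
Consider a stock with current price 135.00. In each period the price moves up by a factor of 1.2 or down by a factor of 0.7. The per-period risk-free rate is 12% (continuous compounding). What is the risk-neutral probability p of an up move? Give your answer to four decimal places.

p = 0.8550

Risk-neutral probability p = (e^0.12 − 0.7)/(1.2 − 0.7) = 0.4275/0.5000 = 0.8550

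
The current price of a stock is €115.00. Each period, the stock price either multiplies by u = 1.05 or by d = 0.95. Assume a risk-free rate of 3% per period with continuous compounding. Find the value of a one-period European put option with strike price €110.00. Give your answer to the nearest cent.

€0.14

Risk-neutral probability p = (e^0.03 − 0.95)/(1.05 − 0.95) = 0.0805/0.1000 = 0.8045
Terminal stock prices: S_u = 120.8, S_d = 109.2
Terminal payoffs (K − S): max(-10.75, 0) = 0, max(0.75, 0) = 0.75
Node 0 (S = 115): V_0 = e^(−0.03)·[0.8045·0.0000 + 0.1955·0.7500] = 0.1423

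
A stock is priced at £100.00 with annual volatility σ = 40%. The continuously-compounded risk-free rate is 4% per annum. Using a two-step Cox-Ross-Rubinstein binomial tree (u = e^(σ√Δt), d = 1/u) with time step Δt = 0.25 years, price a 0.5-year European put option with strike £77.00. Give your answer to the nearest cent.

£2.69

CRR parameters: u = e^(σ√Δt) = e^(0.4·√0.25) = 1.2214, d = 1/u = 0.8187
Per-period rate: rΔt = 0.04·0.25 = 0.01, so R = e^0.01 = 1.0101
Risk-neutral probability p = (e^0.01 − 0.8187)/(1.2214 − 0.8187) = 0.1913/0.4027 = 0.4751
Terminal stock prices: S_uu = 149.2, S_ud = 100, S_dd = 67.03
Terminal payoffs (K − S): max(-72.18, 0) = 0, max(-23, 0) = 0, max(9.968, 0) = 9.968
Node u (S = 122.1): V_u = e^(−0.01)·[0.4751·0.0000 + 0.5249·0.0000] = 0.0000
Node d (S = 81.87): V_d = e^(−0.01)·[0.4751·0.0000 + 0.5249·9.9680] = 5.1799
Node 0 (S = 100): V_0 = e^(−0.01)·[0.4751·0.0000 + 0.5249·5.1799] = 2.6917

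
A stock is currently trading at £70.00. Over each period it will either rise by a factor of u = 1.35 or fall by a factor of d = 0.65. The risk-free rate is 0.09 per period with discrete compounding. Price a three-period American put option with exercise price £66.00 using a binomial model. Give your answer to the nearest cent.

£8.73

Risk-neutral probability p = (1 + 0.09 − 0.65)/(1.35 − 0.65) = 0.4400/0.7000 = 0.6286
Terminal stock prices: S_uuu = 172.2, S_uud = 82.92, S_udd = 39.93, S_ddd = 19.22
Terminal payoffs (K − S): max(-106.2, 0) = 0, max(-16.92, 0) = 0, max(26.07, 0) = 26.07, max(46.78, 0) = 46.78
Node uu (S = 127.6): continuation = 1/1.09·[0.6286·0.0000 + 0.3714·0.0000] = 0.0000; exercise value = 0.0000 ≤ continuation, so V_uu = 0.0000
Node ud (S = 61.43): continuation = 1/1.09·[0.6286·0.0000 + 0.3714·26.0737] = 8.8849; exercise value = 4.5750 ≤ continuation, so V_ud = 8.8849
Node dd (S = 29.58): continuation = 1/1.09·[0.6286·26.0737 + 0.3714·46.7763] = 30.9755; exercise value = 36.4250 > continuation, so V_dd = 36.4250 (exercise)
Node u (S = 94.5): continuation = 1/1.09·[0.6286·0.0000 + 0.3714·8.8849] = 3.0276; exercise value = 0.0000 ≤ continuation, so V_u = 3.0276
Node d (S = 45.5): continuation = 1/1.09·[0.6286·8.8849 + 0.3714·36.4250] = 17.5359; exercise value = 20.5000 > continuation, so V_d = 20.5000 (exercise)
Node 0 (S = 70): continuation = 1/1.09·[0.6286·3.0276 + 0.3714·20.5000] = 8.7315; exercise value = 0.0000 ≤ continuation, so V_0 = 8.7315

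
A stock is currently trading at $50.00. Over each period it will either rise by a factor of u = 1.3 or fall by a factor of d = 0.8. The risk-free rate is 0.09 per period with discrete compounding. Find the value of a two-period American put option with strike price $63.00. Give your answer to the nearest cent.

Risk-neutral probability p = (1 + 0.09 − 0.8)/(1.3 − 0.8) = 0.2900/0.5000 = 0.5800
Terminal stock prices: S_uu = 84.5, S_ud = 52, S_dd = 32
Terminal payoffs (K − S): max(-21.5, 0) = 0, max(11, 0) = 11, max(31, 0) = 31
Node u (S = 65): continuation = 1/1.09·[0.5800·0.0000 + 0.4200·11.0000] = 4.2385; exercise value = 0.0000 ≤ continuation, so V_u = 4.2385
Node d (S = 40): continuation = 1/1.09·[0.5800·11.0000 + 0.4200·31.0000] = 17.7982; exercise value = 23.0000 > continuation, so V_d = 23.0000 (exercise)
Node 0 (S = 50): continuation = 1/1.09·[0.5800·4.2385 + 0.4200·23.0000] = 11.1178; exercise value = 13.0000 > continuation, so V_0 = 13.0000 (exercise)

$13.00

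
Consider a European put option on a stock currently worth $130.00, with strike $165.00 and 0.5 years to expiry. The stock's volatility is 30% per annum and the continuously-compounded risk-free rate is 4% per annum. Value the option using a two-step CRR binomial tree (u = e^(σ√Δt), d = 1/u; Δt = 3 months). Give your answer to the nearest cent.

$34.26

CRR parameters: u = e^(σ√Δt) = e^(0.3·√0.25) = 1.1618, d = 1/u = 0.8607
Per-period rate: rΔt = 0.04·0.25 = 0.01, so R = e^0.01 = 1.0101
Risk-neutral probability p = (e^0.01 − 0.8607)/(1.1618 − 0.8607) = 0.1493/0.3011 = 0.4959
Terminal stock prices: S_uu = 175.5, S_ud = 130, S_dd = 96.31
Terminal payoffs (K − S): max(-10.48, 0) = 0, max(35, 0) = 35, max(68.69, 0) = 68.69
Node u (S = 151): V_u = e^(−0.01)·[0.4959·0.0000 + 0.5041·35.0000] = 17.4664
Node d (S = 111.9): V_d = e^(−0.01)·[0.4959·35.0000 + 0.5041·68.6936] = 51.4662
Node 0 (S = 130): V_0 = e^(−0.01)·[0.4959·17.4664 + 0.5041·51.4662] = 34.2598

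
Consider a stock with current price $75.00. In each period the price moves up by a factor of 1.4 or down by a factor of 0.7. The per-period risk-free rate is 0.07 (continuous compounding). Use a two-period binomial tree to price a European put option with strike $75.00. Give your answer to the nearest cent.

Risk-neutral probability p = (e^0.07 − 0.7)/(1.4 − 0.7) = 0.3725/0.7000 = 0.5322
Terminal stock prices: S_uu = 147, S_ud = 73.5, S_dd = 36.75
Terminal payoffs (K − S): max(-72, 0) = 0, max(1.5, 0) = 1.5, max(38.25, 0) = 38.25
Node u (S = 105): V_u = e^(−0.07)·[0.5322·0.0000 + 0.4678·1.5000] = 0.6543
Node d (S = 52.5): V_d = e^(−0.07)·[0.5322·1.5000 + 0.4678·38.2500] = 17.4295
Node 0 (S = 75): V_0 = e^(−0.07)·[0.5322·0.6543 + 0.4678·17.4295] = 7.9277

$7.93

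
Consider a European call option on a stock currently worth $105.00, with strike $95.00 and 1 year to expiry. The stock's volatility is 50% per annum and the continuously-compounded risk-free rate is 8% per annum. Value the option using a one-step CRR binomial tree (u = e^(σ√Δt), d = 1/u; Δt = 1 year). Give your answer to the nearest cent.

CRR parameters: u = e^(σ√Δt) = e^(0.5·√1) = 1.6487, d = 1/u = 0.6065
Per-period rate: rΔt = 0.08·1 = 0.08, so R = e^0.08 = 1.0833
Risk-neutral probability p = (e^0.08 − 0.6065)/(1.6487 − 0.6065) = 0.4768/1.0422 = 0.4575
Terminal stock prices: S_u = 173.1, S_d = 63.69
Terminal payoffs (S − K): max(78.12, 0) = 78.12, max(-31.31, 0) = 0
Node 0 (S = 105): V_0 = e^(−0.08)·[0.4575·78.1157 + 0.5425·0.0000] = 32.9871

$32.99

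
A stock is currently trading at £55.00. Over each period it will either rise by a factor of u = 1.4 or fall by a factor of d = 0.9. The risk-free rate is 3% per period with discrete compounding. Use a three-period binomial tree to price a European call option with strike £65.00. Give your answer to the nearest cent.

Risk-neutral probability p = (1 + 0.03 − 0.9)/(1.4 − 0.9) = 0.1300/0.5000 = 0.2600
Terminal stock prices: S_uuu = 150.9, S_uud = 97.02, S_udd = 62.37, S_ddd = 40.1
Terminal payoffs (S − K): max(85.92, 0) = 85.92, max(32.02, 0) = 32.02, max(-2.63, 0) = 0, max(-24.9, 0) = 0
Node uu (S = 107.8): V_uu = 1/1.03·[0.2600·85.9200 + 0.7400·32.0200] = 44.6932
Node ud (S = 69.3): V_ud = 1/1.03·[0.2600·32.0200 + 0.7400·0.0000] = 8.0827
Node dd (S = 44.55): V_dd = 1/1.03·[0.2600·0.0000 + 0.7400·0.0000] = 0.0000
Node u (S = 77): V_u = 1/1.03·[0.2600·44.6932 + 0.7400·8.0827] = 17.0888
Node d (S = 49.5): V_d = 1/1.03·[0.2600·8.0827 + 0.7400·0.0000] = 2.0403
Node 0 (S = 55): V_0 = 1/1.03·[0.2600·17.0888 + 0.7400·2.0403] = 5.7795

£5.78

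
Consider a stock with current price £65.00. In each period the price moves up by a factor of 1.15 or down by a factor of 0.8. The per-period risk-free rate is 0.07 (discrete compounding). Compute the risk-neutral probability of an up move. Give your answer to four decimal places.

Risk-neutral probability p = (1 + 0.07 − 0.8)/(1.15 − 0.8) = 0.2700/0.3500 = 0.7714

p = 0.7714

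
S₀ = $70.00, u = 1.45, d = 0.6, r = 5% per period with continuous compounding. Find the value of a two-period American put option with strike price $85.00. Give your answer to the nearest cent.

Risk-neutral probability p = (e^0.05 − 0.6)/(1.45 − 0.6) = 0.4513/0.8500 = 0.5309
Terminal stock prices: S_uu = 147.2, S_ud = 60.9, S_dd = 25.2
Terminal payoffs (K − S): max(-62.18, 0) = 0, max(24.1, 0) = 24.1, max(59.8, 0) = 59.8
Node u (S = 101.5): continuation = e^(−0.05)·[0.5309·0.0000 + 0.4691·24.1000] = 10.7538; exercise value = 0.0000 ≤ continuation, so V_u = 10.7538
Node d (S = 42): continuation = e^(−0.05)·[0.5309·24.1000 + 0.4691·59.8000] = 38.8545; exercise value = 43.0000 > continuation, so V_d = 43.0000 (exercise)
Node 0 (S = 70): continuation = e^(−0.05)·[0.5309·10.7538 + 0.4691·43.0000] = 24.6181; exercise value = 15.0000 ≤ continuation, so V_0 = 24.6181

$24.62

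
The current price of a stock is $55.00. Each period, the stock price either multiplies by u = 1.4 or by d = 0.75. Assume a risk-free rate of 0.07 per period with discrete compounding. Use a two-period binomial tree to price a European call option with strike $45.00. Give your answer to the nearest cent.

$18.86

Risk-neutral probability p = (1 + 0.07 − 0.75)/(1.4 − 0.75) = 0.3200/0.6500 = 0.4923
Terminal stock prices: S_uu = 107.8, S_ud = 57.75, S_dd = 30.94
Terminal payoffs (S − K): max(62.8, 0) = 62.8, max(12.75, 0) = 12.75, max(-14.06, 0) = 0
Node u (S = 77): V_u = 1/1.07·[0.4923·62.8000 + 0.5077·12.7500] = 34.9439
Node d (S = 41.25): V_d = 1/1.07·[0.4923·12.7500 + 0.5077·0.0000] = 5.8663
Node 0 (S = 55): V_0 = 1/1.07·[0.4923·34.9439 + 0.5077·5.8663] = 18.8611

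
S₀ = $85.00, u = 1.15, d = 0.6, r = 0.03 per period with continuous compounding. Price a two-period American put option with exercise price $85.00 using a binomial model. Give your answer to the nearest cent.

$11.39

Risk-neutral probability p = (e^0.03 − 0.6)/(1.15 − 0.6) = 0.4305/0.5500 = 0.7826
Terminal stock prices: S_uu = 112.4, S_ud = 58.65, S_dd = 30.6
Terminal payoffs (K − S): max(-27.41, 0) = 0, max(26.35, 0) = 26.35, max(54.4, 0) = 54.4
Node u (S = 97.75): continuation = e^(−0.03)·[0.7826·0.0000 + 0.2174·26.3500] = 5.5580; exercise value = 0.0000 ≤ continuation, so V_u = 5.5580
Node d (S = 51): continuation = e^(−0.03)·[0.7826·26.3500 + 0.2174·54.4000] = 31.4879; exercise value = 34.0000 > continuation, so V_d = 34.0000 (exercise)
Node 0 (S = 85): continuation = e^(−0.03)·[0.7826·5.5580 + 0.2174·34.0000] = 11.3931; exercise value = 0.0000 ≤ continuation, so V_0 = 11.3931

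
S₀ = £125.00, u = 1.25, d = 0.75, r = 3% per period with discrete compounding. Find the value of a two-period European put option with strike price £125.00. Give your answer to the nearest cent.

£13.61

Risk-neutral probability p = (1 + 0.03 − 0.75)/(1.25 − 0.75) = 0.2800/0.5000 = 0.5600
Terminal stock prices: S_uu = 195.3, S_ud = 117.2, S_dd = 70.31
Terminal payoffs (K − S): max(-70.31, 0) = 0, max(7.812, 0) = 7.812, max(54.69, 0) = 54.69
Node u (S = 156.2): V_u = 1/1.03·[0.5600·0.0000 + 0.4400·7.8125] = 3.3374
Node d (S = 93.75): V_d = 1/1.03·[0.5600·7.8125 + 0.4400·54.6875] = 27.6092
Node 0 (S = 125): V_0 = 1/1.03·[0.5600·3.3374 + 0.4400·27.6092] = 13.6087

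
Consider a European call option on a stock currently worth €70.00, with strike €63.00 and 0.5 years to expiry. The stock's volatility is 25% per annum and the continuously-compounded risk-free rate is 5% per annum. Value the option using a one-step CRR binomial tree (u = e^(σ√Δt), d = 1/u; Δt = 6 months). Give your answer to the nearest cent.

€10.56

CRR parameters: u = e^(σ√Δt) = e^(0.25·√0.5) = 1.1934, d = 1/u = 0.8380
Per-period rate: rΔt = 0.05·0.5 = 0.025, so R = e^0.025 = 1.0253
Risk-neutral probability p = (e^0.025 − 0.8380)/(1.1934 − 0.8380) = 0.1873/0.3554 = 0.5272
Terminal stock prices: S_u = 83.54, S_d = 58.66
Terminal payoffs (S − K): max(20.54, 0) = 20.54, max(-4.342, 0) = 0
Node 0 (S = 70): V_0 = e^(−0.025)·[0.5272·20.5355 + 0.4728·0.0000] = 10.5580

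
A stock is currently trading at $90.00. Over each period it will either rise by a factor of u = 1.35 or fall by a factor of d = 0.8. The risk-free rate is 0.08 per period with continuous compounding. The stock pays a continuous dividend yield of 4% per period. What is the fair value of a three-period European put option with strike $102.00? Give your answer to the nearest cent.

Per-period risk-free factor R = e^0.08 = 1.0833; dividend-adjusted growth = e^(0.08−0.04) = 1.0408.
Risk-neutral probability p = (1.0408 − 0.8)/(1.35 − 0.8) = 0.2408/0.5500 = 0.4378
Terminal stock prices: S_uuu = 221.4, S_uud = 131.2, S_udd = 77.76, S_ddd = 46.08
Terminal payoffs (K − S): max(-119.4, 0) = 0, max(-29.22, 0) = 0, max(24.24, 0) = 24.24, max(55.92, 0) = 55.92
Node uu (S = 164): V_uu = e^(−0.08)·[0.4378·0.0000 + 0.5622·0.0000] = 0.0000
Node ud (S = 97.2): V_ud = e^(−0.08)·[0.4378·0.0000 + 0.5622·24.2400] = 12.5791
Node dd (S = 57.6): V_dd = e^(−0.08)·[0.4378·24.2400 + 0.5622·55.9200] = 38.8164
Node u (S = 121.5): V_u = e^(−0.08)·[0.4378·0.0000 + 0.5622·12.5791] = 6.5278
Node d (S = 72): V_d = e^(−0.08)·[0.4378·12.5791 + 0.5622·38.8164] = 25.2276
Node 0 (S = 90): V_0 = e^(−0.08)·[0.4378·6.5278 + 0.5622·25.2276] = 15.7300

$15.73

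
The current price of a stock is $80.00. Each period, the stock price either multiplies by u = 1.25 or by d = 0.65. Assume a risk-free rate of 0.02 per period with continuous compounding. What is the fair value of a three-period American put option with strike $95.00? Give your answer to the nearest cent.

Risk-neutral probability p = (e^0.02 − 0.65)/(1.25 − 0.65) = 0.3702/0.6000 = 0.6170
Terminal stock prices: S_uuu = 156.2, S_uud = 81.25, S_udd = 42.25, S_ddd = 21.97
Terminal payoffs (K − S): max(-61.25, 0) = 0, max(13.75, 0) = 13.75, max(52.75, 0) = 52.75, max(73.03, 0) = 73.03
Node uu (S = 125): continuation = e^(−0.02)·[0.6170·0.0000 + 0.3830·13.7500] = 5.1619; exercise value = 0.0000 ≤ continuation, so V_uu = 5.1619
Node ud (S = 65): continuation = e^(−0.02)·[0.6170·13.7500 + 0.3830·52.7500] = 28.1189; exercise value = 30.0000 > continuation, so V_ud = 30.0000 (exercise)
Node dd (S = 33.8): continuation = e^(−0.02)·[0.6170·52.7500 + 0.3830·73.0300] = 59.3189; exercise value = 61.2000 > continuation, so V_dd = 61.2000 (exercise)
Node u (S = 100): continuation = e^(−0.02)·[0.6170·5.1619 + 0.3830·30.0000] = 14.3843; exercise value = 0.0000 ≤ continuation, so V_u = 14.3843
Node d (S = 52): continuation = e^(−0.02)·[0.6170·30.0000 + 0.3830·61.2000] = 41.1189; exercise value = 43.0000 > continuation, so V_d = 43.0000 (exercise)
Node 0 (S = 80): continuation = e^(−0.02)·[0.6170·14.3843 + 0.3830·43.0000] = 24.8422; exercise value = 15.0000 ≤ continuation, so V_0 = 24.8422

$24.84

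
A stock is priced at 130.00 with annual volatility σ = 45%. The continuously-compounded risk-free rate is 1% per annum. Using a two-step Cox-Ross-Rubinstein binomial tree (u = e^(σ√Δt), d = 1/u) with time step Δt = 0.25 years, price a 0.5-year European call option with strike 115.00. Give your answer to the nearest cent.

25.26

CRR parameters: u = e^(σ√Δt) = e^(0.45·√0.25) = 1.2523, d = 1/u = 0.7985
Per-period rate: rΔt = 0.01·0.25 = 0.0025, so R = e^0.0025 = 1.0025
Risk-neutral probability p = (e^0.0025 − 0.7985)/(1.2523 − 0.7985) = 0.2040/0.4538 = 0.4495
Terminal stock prices: S_uu = 203.9, S_ud = 130, S_dd = 82.89
Terminal payoffs (S − K): max(88.88, 0) = 88.88, max(15, 0) = 15, max(-32.11, 0) = 0
Node u (S = 162.8): V_u = e^(−0.0025)·[0.4495·88.8806 + 0.5505·15.0000] = 48.0891
Node d (S = 103.8): V_d = e^(−0.0025)·[0.4495·15.0000 + 0.5505·0.0000] = 6.7257
Node 0 (S = 130): V_0 = e^(−0.0025)·[0.4495·48.0891 + 0.5505·6.7257] = 25.2554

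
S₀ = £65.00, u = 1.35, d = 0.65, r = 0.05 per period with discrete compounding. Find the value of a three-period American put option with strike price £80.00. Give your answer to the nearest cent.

£20.87

Risk-neutral probability p = (1 + 0.05 − 0.65)/(1.35 − 0.65) = 0.4000/0.7000 = 0.5714
Terminal stock prices: S_uuu = 159.9, S_uud = 77, S_udd = 37.07, S_ddd = 17.85
Terminal payoffs (K − S): max(-79.92, 0) = 0, max(2.999, 0) = 2.999, max(42.93, 0) = 42.93, max(62.15, 0) = 62.15
Node uu (S = 118.5): continuation = 1/1.05·[0.5714·0.0000 + 0.4286·2.9994] = 1.2242; exercise value = 0.0000 ≤ continuation, so V_uu = 1.2242
Node ud (S = 57.04): continuation = 1/1.05·[0.5714·2.9994 + 0.4286·42.9256] = 19.1530; exercise value = 22.9625 > continuation, so V_ud = 22.9625 (exercise)
Node dd (S = 27.46): continuation = 1/1.05·[0.5714·42.9256 + 0.4286·62.1494] = 48.7280; exercise value = 52.5375 > continuation, so V_dd = 52.5375 (exercise)
Node u (S = 87.75): continuation = 1/1.05·[0.5714·1.2242 + 0.4286·22.9625] = 10.0387; exercise value = 0.0000 ≤ continuation, so V_u = 10.0387
Node d (S = 42.25): continuation = 1/1.05·[0.5714·22.9625 + 0.4286·52.5375] = 33.9405; exercise value = 37.7500 > continuation, so V_d = 37.7500 (exercise)
Node 0 (S = 65): continuation = 1/1.05·[0.5714·10.0387 + 0.4286·37.7500] = 20.8714; exercise value = 15.0000 ≤ continuation, so V_0 = 20.8714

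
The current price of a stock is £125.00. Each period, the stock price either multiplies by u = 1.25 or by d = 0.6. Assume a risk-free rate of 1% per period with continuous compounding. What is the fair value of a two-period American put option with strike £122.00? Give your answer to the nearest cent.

£23.63

Risk-neutral probability p = (e^0.01 − 0.6)/(1.25 − 0.6) = 0.4101/0.6500 = 0.6308
Terminal stock prices: S_uu = 195.3, S_ud = 93.75, S_dd = 45
Terminal payoffs (K − S): max(-73.31, 0) = 0, max(28.25, 0) = 28.25, max(77, 0) = 77
Node u (S = 156.2): continuation = e^(−0.01)·[0.6308·0.0000 + 0.3692·28.2500] = 10.3248; exercise value = 0.0000 ≤ continuation, so V_u = 10.3248
Node d (S = 75): continuation = e^(−0.01)·[0.6308·28.2500 + 0.3692·77.0000] = 45.7861; exercise value = 47.0000 > continuation, so V_d = 47.0000 (exercise)
Node 0 (S = 125): continuation = e^(−0.01)·[0.6308·10.3248 + 0.3692·47.0000] = 23.6261; exercise value = 0.0000 ≤ continuation, so V_0 = 23.6261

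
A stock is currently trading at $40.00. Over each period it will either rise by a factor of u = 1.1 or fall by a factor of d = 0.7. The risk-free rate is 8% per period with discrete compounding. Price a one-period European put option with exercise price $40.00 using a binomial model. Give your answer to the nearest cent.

Risk-neutral probability p = (1 + 0.08 − 0.7)/(1.1 − 0.7) = 0.3800/0.4000 = 0.9500
Terminal stock prices: S_u = 44, S_d = 28
Terminal payoffs (K − S): max(-4, 0) = 0, max(12, 0) = 12
Node 0 (S = 40): V_0 = 1/1.08·[0.9500·0.0000 + 0.0500·12.0000] = 0.5556

$0.56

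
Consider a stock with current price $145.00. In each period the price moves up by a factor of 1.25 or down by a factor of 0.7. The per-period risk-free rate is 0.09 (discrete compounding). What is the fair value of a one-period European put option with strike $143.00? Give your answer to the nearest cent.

Risk-neutral probability p = (1 + 0.09 − 0.7)/(1.25 − 0.7) = 0.3900/0.5500 = 0.7091
Terminal stock prices: S_u = 181.2, S_d = 101.5
Terminal payoffs (K − S): max(-38.25, 0) = 0, max(41.5, 0) = 41.5
Node 0 (S = 145): V_0 = 1/1.09·[0.7091·0.0000 + 0.2909·41.5000] = 11.0759

$11.08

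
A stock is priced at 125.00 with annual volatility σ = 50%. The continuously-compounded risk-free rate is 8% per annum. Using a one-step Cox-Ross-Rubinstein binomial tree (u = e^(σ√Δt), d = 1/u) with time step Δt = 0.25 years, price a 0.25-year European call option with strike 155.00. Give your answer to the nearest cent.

2.58

CRR parameters: u = e^(σ√Δt) = e^(0.5·√0.25) = 1.2840, d = 1/u = 0.7788
Per-period rate: rΔt = 0.08·0.25 = 0.02, so R = e^0.02 = 1.0202
Risk-neutral probability p = (e^0.02 − 0.7788)/(1.2840 − 0.7788) = 0.2414/0.5052 = 0.4778
Terminal stock prices: S_u = 160.5, S_d = 97.35
Terminal payoffs (S − K): max(5.503, 0) = 5.503, max(-57.65, 0) = 0
Node 0 (S = 125): V_0 = e^(−0.02)·[0.4778·5.5032 + 0.5222·0.0000] = 2.5774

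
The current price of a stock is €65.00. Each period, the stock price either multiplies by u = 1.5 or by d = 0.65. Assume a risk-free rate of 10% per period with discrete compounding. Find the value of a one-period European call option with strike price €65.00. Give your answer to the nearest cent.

Risk-neutral probability p = (1 + 0.1 − 0.65)/(1.5 − 0.65) = 0.4500/0.8500 = 0.5294
Terminal stock prices: S_u = 97.5, S_d = 42.25
Terminal payoffs (S − K): max(32.5, 0) = 32.5, max(-22.75, 0) = 0
Node 0 (S = 65): V_0 = 1/1.1·[0.5294·32.5000 + 0.4706·0.0000] = 15.6417

€15.64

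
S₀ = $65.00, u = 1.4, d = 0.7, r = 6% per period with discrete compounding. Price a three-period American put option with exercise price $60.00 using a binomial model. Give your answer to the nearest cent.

$9.05

Risk-neutral probability p = (1 + 0.06 − 0.7)/(1.4 − 0.7) = 0.3600/0.7000 = 0.5143
Terminal stock prices: S_uuu = 178.4, S_uud = 89.18, S_udd = 44.59, S_ddd = 22.29
Terminal payoffs (K − S): max(-118.4, 0) = 0, max(-29.18, 0) = 0, max(15.41, 0) = 15.41, max(37.71, 0) = 37.71
Node uu (S = 127.4): continuation = 1/1.06·[0.5143·0.0000 + 0.4857·0.0000] = 0.0000; exercise value = 0.0000 ≤ continuation, so V_uu = 0.0000
Node ud (S = 63.7): continuation = 1/1.06·[0.5143·0.0000 + 0.4857·15.4100] = 7.0612; exercise value = 0.0000 ≤ continuation, so V_ud = 7.0612
Node dd (S = 31.85): continuation = 1/1.06·[0.5143·15.4100 + 0.4857·37.7050] = 24.7538; exercise value = 28.1500 > continuation, so V_dd = 28.1500 (exercise)
Node u (S = 91): continuation = 1/1.06·[0.5143·0.0000 + 0.4857·7.0612] = 3.2356; exercise value = 0.0000 ≤ continuation, so V_u = 3.2356
Node d (S = 45.5): continuation = 1/1.06·[0.5143·7.0612 + 0.4857·28.1500] = 16.3248; exercise value = 14.5000 ≤ continuation, so V_d = 16.3248
Node 0 (S = 65): continuation = 1/1.06·[0.5143·3.2356 + 0.4857·16.3248] = 9.0502; exercise value = 0.0000 ≤ continuation, so V_0 = 9.0502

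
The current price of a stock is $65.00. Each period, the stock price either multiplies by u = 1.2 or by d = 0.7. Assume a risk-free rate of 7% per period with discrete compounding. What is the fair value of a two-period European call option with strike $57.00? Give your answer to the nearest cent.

$17.51

Risk-neutral probability p = (1 + 0.07 − 0.7)/(1.2 − 0.7) = 0.3700/0.5000 = 0.7400
Terminal stock prices: S_uu = 93.6, S_ud = 54.6, S_dd = 31.85
Terminal payoffs (S − K): max(36.6, 0) = 36.6, max(-2.4, 0) = 0, max(-25.15, 0) = 0
Node u (S = 78): V_u = 1/1.07·[0.7400·36.6000 + 0.2600·0.0000] = 25.3121
Node d (S = 45.5): V_d = 1/1.07·[0.7400·0.0000 + 0.2600·0.0000] = 0.0000
Node 0 (S = 65): V_0 = 1/1.07·[0.7400·25.3121 + 0.2600·0.0000] = 17.5056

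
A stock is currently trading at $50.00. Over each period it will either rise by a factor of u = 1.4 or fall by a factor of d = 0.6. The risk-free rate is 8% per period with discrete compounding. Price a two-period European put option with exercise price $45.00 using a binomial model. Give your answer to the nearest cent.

Risk-neutral probability p = (1 + 0.08 − 0.6)/(1.4 − 0.6) = 0.4800/0.8000 = 0.6000
Terminal stock prices: S_uu = 98, S_ud = 42, S_dd = 18
Terminal payoffs (K − S): max(-53, 0) = 0, max(3, 0) = 3, max(27, 0) = 27
Node u (S = 70): V_u = 1/1.08·[0.6000·0.0000 + 0.4000·3.0000] = 1.1111
Node d (S = 30): V_d = 1/1.08·[0.6000·3.0000 + 0.4000·27.0000] = 11.6667
Node 0 (S = 50): V_0 = 1/1.08·[0.6000·1.1111 + 0.4000·11.6667] = 4.9383

$4.94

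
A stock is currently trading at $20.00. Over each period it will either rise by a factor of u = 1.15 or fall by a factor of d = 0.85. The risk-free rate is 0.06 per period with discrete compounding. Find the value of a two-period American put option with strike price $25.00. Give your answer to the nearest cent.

Risk-neutral probability p = (1 + 0.06 − 0.85)/(1.15 − 0.85) = 0.2100/0.3000 = 0.7000
Terminal stock prices: S_uu = 26.45, S_ud = 19.55, S_dd = 14.45
Terminal payoffs (K − S): max(-1.45, 0) = 0, max(5.45, 0) = 5.45, max(10.55, 0) = 10.55
Node u (S = 23): continuation = 1/1.06·[0.7000·0.0000 + 0.3000·5.4500] = 1.5425; exercise value = 2.0000 > continuation, so V_u = 2.0000 (exercise)
Node d (S = 17): continuation = 1/1.06·[0.7000·5.4500 + 0.3000·10.5500] = 6.5849; exercise value = 8.0000 > continuation, so V_d = 8.0000 (exercise)
Node 0 (S = 20): continuation = 1/1.06·[0.7000·2.0000 + 0.3000·8.0000] = 3.5849; exercise value = 5.0000 > continuation, so V_0 = 5.0000 (exercise)

$5.00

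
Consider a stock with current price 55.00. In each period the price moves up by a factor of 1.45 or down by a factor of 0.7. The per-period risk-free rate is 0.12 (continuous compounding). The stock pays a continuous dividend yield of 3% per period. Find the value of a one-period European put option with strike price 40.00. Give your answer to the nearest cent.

Per-period risk-free factor R = e^0.12 = 1.1275; dividend-adjusted growth = e^(0.12−0.03) = 1.0942.
Risk-neutral probability p = (1.0942 − 0.7)/(1.45 − 0.7) = 0.3942/0.7500 = 0.5256
Terminal stock prices: S_u = 79.75, S_d = 38.5
Terminal payoffs (K − S): max(-39.75, 0) = 0, max(1.5, 0) = 1.5
Node 0 (S = 55): V_0 = e^(−0.12)·[0.5256·0.0000 + 0.4744·1.5000] = 0.6312

0.63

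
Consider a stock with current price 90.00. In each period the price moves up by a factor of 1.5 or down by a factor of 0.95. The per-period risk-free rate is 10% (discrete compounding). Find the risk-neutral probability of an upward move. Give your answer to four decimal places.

Risk-neutral probability p = (1 + 0.1 − 0.95)/(1.5 − 0.95) = 0.1500/0.5500 = 0.2727

p = 0.2727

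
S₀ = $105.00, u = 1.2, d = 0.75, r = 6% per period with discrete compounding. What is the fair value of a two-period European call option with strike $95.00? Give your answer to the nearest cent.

$23.74

Risk-neutral probability p = (1 + 0.06 − 0.75)/(1.2 − 0.75) = 0.3100/0.4500 = 0.6889
Terminal stock prices: S_uu = 151.2, S_ud = 94.5, S_dd = 59.06
Terminal payoffs (S − K): max(56.2, 0) = 56.2, max(-0.5, 0) = 0, max(-35.94, 0) = 0
Node u (S = 126): V_u = 1/1.06·[0.6889·56.2000 + 0.3111·0.0000] = 36.5241
Node d (S = 78.75): V_d = 1/1.06·[0.6889·0.0000 + 0.3111·0.0000] = 0.0000
Node 0 (S = 105): V_0 = 1/1.06·[0.6889·36.5241 + 0.3111·0.0000] = 23.7368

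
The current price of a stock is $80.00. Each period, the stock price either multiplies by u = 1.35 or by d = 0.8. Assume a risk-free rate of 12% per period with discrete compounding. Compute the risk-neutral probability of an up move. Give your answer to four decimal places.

p = 0.5818

Risk-neutral probability p = (1 + 0.12 − 0.8)/(1.35 − 0.8) = 0.3200/0.5500 = 0.5818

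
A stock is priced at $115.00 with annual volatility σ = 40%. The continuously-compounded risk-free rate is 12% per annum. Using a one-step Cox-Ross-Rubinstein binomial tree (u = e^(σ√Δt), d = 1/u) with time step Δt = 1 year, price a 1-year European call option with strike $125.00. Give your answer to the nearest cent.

CRR parameters: u = e^(σ√Δt) = e^(0.4·√1) = 1.4918, d = 1/u = 0.6703
Per-period rate: rΔt = 0.12·1 = 0.12, so R = e^0.12 = 1.1275
Risk-neutral probability p = (e^0.12 − 0.6703)/(1.4918 − 0.6703) = 0.4572/0.8215 = 0.5565
Terminal stock prices: S_u = 171.6, S_d = 77.09
Terminal payoffs (S − K): max(46.56, 0) = 46.56, max(-47.91, 0) = 0
Node 0 (S = 115): V_0 = e^(−0.12)·[0.5565·46.5598 + 0.4435·0.0000] = 22.9811

$22.98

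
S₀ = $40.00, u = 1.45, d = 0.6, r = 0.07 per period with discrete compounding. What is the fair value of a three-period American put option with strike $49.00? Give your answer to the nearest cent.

$13.51

Risk-neutral probability p = (1 + 0.07 − 0.6)/(1.45 − 0.6) = 0.4700/0.8500 = 0.5529
Terminal stock prices: S_uuu = 121.9, S_uud = 50.46, S_udd = 20.88, S_ddd = 8.64
Terminal payoffs (K − S): max(-72.94, 0) = 0, max(-1.46, 0) = 0, max(28.12, 0) = 28.12, max(40.36, 0) = 40.36
Node uu (S = 84.1): continuation = 1/1.07·[0.5529·0.0000 + 0.4471·0.0000] = 0.0000; exercise value = 0.0000 ≤ continuation, so V_uu = 0.0000
Node ud (S = 34.8): continuation = 1/1.07·[0.5529·0.0000 + 0.4471·28.1200] = 11.7489; exercise value = 14.2000 > continuation, so V_ud = 14.2000 (exercise)
Node dd (S = 14.4): continuation = 1/1.07·[0.5529·28.1200 + 0.4471·40.3600] = 31.3944; exercise value = 34.6000 > continuation, so V_dd = 34.6000 (exercise)
Node u (S = 58): continuation = 1/1.07·[0.5529·0.0000 + 0.4471·14.2000] = 5.9329; exercise value = 0.0000 ≤ continuation, so V_u = 5.9329
Node d (S = 24): continuation = 1/1.07·[0.5529·14.2000 + 0.4471·34.6000] = 21.7944; exercise value = 25.0000 > continuation, so V_d = 25.0000 (exercise)
Node 0 (S = 40): continuation = 1/1.07·[0.5529·5.9329 + 0.4471·25.0000] = 13.5112; exercise value = 9.0000 ≤ continuation, so V_0 = 13.5112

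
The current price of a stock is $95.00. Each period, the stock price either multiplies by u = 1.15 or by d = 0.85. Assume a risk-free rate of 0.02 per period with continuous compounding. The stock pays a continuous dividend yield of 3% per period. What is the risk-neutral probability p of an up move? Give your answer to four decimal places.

p = 0.4668

Per-period risk-free factor R = e^0.02 = 1.0202; dividend-adjusted growth = e^(0.02−0.03) = 0.9900.
Risk-neutral probability p = (0.9900 − 0.85)/(1.15 − 0.85) = 0.1400/0.3000 = 0.4668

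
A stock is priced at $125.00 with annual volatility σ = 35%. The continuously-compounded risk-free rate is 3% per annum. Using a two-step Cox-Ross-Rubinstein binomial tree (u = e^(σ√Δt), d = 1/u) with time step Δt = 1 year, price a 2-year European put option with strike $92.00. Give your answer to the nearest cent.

$8.34

CRR parameters: u = e^(σ√Δt) = e^(0.35·√1) = 1.4191, d = 1/u = 0.7047
Per-period rate: rΔt = 0.03·1 = 0.03, so R = e^0.03 = 1.0305
Risk-neutral probability p = (e^0.03 − 0.7047)/(1.4191 − 0.7047) = 0.3258/0.7144 = 0.4560
Terminal stock prices: S_uu = 251.7, S_ud = 125, S_dd = 62.07
Terminal payoffs (K − S): max(-159.7, 0) = 0, max(-33, 0) = 0, max(29.93, 0) = 29.93
Node u (S = 177.4): V_u = e^(−0.03)·[0.4560·0.0000 + 0.5440·0.0000] = 0.0000
Node d (S = 88.09): V_d = e^(−0.03)·[0.4560·0.0000 + 0.5440·29.9268] = 15.7987
Node 0 (S = 125): V_0 = e^(−0.03)·[0.4560·0.0000 + 0.5440·15.7987] = 8.3403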